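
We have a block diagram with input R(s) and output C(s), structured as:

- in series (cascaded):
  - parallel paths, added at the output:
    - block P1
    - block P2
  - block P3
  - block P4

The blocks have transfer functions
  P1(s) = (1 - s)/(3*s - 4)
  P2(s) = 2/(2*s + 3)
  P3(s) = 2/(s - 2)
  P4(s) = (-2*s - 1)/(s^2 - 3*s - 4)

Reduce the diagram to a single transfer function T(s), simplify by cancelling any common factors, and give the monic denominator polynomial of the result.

Reducing step by step:

Step 1. reduce the parallel group P1, P2: (-2*s^2 + 5*s - 5)/(6*s^2 + s - 12)
Step 2. reduce the series chain (P1+P2), P3, P4: (8*s^3 - 16*s^2 + 10*s + 10)/(6*s^5 - 29*s^4 - 5*s^3 + 110*s^2 - 16*s - 96)
The result of step 2 is T(s) in lowest terms. Its denominator has leading coefficient 6; dividing the denominator through by 6 makes it monic.

Answer: s^5 - 29*s^4/6 - 5*s^3/6 + 55*s^2/3 - 8*s/3 - 16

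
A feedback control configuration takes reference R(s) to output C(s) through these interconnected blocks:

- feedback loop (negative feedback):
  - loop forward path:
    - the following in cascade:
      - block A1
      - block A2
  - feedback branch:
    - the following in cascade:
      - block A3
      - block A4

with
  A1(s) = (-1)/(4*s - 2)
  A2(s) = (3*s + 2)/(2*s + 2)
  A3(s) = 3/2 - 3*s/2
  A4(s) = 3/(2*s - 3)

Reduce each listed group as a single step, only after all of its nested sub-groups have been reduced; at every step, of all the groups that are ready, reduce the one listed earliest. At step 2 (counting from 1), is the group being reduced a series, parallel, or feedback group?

Reducing step by step:

Step 1: combine A1, A2 in series
Step 2: reduce the series chain A3, A4
Step 3: close the feedback loop around (A1*A2), (A3*A4)
The group at step 2 is a series group.

Answer: series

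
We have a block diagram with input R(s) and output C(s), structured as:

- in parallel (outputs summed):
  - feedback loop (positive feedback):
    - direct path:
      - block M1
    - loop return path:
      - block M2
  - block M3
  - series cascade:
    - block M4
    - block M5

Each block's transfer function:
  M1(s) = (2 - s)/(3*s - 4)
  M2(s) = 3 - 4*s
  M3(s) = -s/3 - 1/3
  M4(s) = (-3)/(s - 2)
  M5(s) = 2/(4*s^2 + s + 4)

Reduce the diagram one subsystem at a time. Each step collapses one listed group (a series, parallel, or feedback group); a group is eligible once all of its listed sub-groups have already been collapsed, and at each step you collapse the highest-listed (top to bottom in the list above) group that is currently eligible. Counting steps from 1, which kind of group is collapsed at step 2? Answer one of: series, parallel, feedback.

[1] reduce the feedback loop with forward M1 and return M2
[2] combine M4, M5 in series
[3] combine [M1/(1-M1*M2)], M3, (M4*M5) in parallel
So the answer for step 2 is series.

Final answer: series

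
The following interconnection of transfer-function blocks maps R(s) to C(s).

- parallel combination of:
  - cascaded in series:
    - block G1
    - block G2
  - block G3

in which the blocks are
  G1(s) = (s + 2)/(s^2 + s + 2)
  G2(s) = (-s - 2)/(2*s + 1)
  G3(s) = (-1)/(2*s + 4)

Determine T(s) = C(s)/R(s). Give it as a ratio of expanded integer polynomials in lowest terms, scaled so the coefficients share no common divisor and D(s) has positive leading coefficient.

(1) combine G1, G2 in series; result (-s^2 - 4*s - 4)/(2*s^3 + 3*s^2 + 5*s + 2)
(2) sum the parallel branches (G1*G2), G3, giving the overall T(s)

Therefore the answer is (-4*s^3 - 15*s^2 - 29*s - 18)/(4*s^4 + 14*s^3 + 22*s^2 + 24*s + 8).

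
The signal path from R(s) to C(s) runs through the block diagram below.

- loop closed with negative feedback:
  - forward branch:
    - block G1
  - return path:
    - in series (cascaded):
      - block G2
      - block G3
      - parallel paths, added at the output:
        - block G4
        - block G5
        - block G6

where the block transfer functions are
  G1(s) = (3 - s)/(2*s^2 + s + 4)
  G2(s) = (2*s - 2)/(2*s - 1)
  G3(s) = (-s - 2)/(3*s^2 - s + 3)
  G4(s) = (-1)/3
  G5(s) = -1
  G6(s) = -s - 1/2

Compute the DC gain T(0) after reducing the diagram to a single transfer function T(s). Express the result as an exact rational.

The answer is 9/34.

Reasoning:
Step 1: parallel reduction of G4, G5, G6: -s - 11/6
Step 2: reduce the series chain G2, G3, (G4+G5+G6): (6*s^3 + 17*s^2 - s - 22)/(18*s^3 - 15*s^2 + 21*s - 9)
Step 3: close the feedback loop around G1, (G2*G3*(G4+G5+G6)): (-18*s^4 + 69*s^3 - 66*s^2 + 72*s - 27)/(36*s^5 - 18*s^4 + 100*s^3 - 5*s^2 + 94*s - 102)
Evaluating the step-3 result (the overall T(s)) at s = 0 gives T(0) = -27/(-102) = 9/34.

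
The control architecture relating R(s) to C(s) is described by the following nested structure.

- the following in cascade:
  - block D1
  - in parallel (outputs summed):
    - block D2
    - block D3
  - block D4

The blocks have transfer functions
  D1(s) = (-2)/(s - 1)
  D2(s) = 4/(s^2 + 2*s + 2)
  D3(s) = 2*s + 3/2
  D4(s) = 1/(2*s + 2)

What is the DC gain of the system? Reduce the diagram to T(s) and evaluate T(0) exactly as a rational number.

1. parallel reduction of D2, D3 = (4*s^3 + 11*s^2 + 14*s + 14)/(2*s^2 + 4*s + 4)
2. combine D1, (D2+D3), D4 in series = (-4*s^3 - 11*s^2 - 14*s - 14)/(2*s^4 + 4*s^3 + 2*s^2 - 4*s - 4)
DC gain: substitute s = 0 into T(s) from step 2: T(0) = -14/(-4) = 7/2.

Therefore the answer is 7/2.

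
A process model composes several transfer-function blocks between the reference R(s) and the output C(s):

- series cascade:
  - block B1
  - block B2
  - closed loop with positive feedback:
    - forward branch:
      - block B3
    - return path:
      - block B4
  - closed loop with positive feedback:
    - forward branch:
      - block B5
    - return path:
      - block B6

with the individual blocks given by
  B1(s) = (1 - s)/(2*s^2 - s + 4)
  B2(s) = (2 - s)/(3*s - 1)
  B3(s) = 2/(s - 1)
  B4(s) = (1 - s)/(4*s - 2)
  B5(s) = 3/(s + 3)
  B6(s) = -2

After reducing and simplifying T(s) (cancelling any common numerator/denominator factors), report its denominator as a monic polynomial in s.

First reduce the diagram to T(s).

Step 1: reduce the feedback loop with forward B3 and return B4 gives (2*s - 1)/(s^2 - s)
Step 2: feedback reduction of B5, B6 gives 3/(s + 9)
Step 3: series reduction of B1, B2, [B3/(1-B3*B4)], [B5/(1-B5*B6)] gives (6*s^2 - 15*s + 6)/(6*s^5 + 49*s^4 - 32*s^3 + 113*s^2 - 36*s)
That last expression is T(s), already simplified. Scaling its denominator by 1/6 (the reciprocal of the leading coefficient) yields the monic denominator.

Answer: s^5 + 49*s^4/6 - 16*s^3/3 + 113*s^2/6 - 6*s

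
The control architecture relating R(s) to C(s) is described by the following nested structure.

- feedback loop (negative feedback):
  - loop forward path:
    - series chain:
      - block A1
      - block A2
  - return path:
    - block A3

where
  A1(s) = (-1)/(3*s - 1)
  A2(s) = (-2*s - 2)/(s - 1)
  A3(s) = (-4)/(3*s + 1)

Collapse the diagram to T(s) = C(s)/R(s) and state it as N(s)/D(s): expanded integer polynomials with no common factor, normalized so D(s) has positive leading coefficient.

Reducing step by step:

Step 1: combine A1, A2 in series: (2*s + 2)/(3*s^2 - 4*s + 1)
Step 2: close the feedback loop around (A1*A2), A3; the result is T(s) itself (integer coefficients, no common factor, positive leading denominator coefficient)

Answer: (6*s^2 + 8*s + 2)/(9*s^3 - 9*s^2 - 9*s - 7)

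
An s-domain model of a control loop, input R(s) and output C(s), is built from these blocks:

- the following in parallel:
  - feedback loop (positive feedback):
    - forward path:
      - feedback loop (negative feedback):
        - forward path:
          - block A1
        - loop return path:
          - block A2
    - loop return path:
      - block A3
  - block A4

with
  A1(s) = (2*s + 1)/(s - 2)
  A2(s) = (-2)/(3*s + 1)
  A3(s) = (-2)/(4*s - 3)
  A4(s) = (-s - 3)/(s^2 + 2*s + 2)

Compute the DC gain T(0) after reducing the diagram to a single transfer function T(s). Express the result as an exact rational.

First reduce the diagram to T(s).

Step 1 - apply the feedback formula to A1, A2 = (6*s^2 + 5*s + 1)/(3*s^2 - 9*s - 4)
Step 2 - collapse the loop ([A1/(1+A1*A2)] forward, A3 return) = (24*s^3 + 2*s^2 - 11*s - 3)/(12*s^3 - 33*s^2 + 21*s + 14)
Step 3 - reduce the parallel group [[A1/(1+A1*A2)]/(1-[A1/(1+A1*A2)]*A3)], A4 = (24*s^5 + 38*s^4 + 38*s^3 + 57*s^2 - 105*s - 48)/(12*s^5 - 9*s^4 - 21*s^3 - 10*s^2 + 70*s + 28)
Evaluating the step-3 result (the overall T(s)) at s = 0 gives T(0) = -48/28 = -12/7.

Answer: -12/7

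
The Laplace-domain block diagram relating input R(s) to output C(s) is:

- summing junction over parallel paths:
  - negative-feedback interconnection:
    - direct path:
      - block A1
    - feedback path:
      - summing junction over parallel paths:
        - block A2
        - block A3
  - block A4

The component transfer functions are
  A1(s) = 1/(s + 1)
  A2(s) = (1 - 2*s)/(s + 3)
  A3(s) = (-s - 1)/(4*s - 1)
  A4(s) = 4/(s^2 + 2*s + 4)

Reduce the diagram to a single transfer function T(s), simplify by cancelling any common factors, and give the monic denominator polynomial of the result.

Answer: s^5 + 7*s^4/2 + 19*s^3/2 + 37*s^2/4 + 13*s/2 - 7

Working:
[1] parallel reduction of A2, A3; result (-9*s^2 + 2*s - 4)/(4*s^2 + 11*s - 3)
[2] collapse the loop (A1 forward, (A2+A3) return); result (4*s^2 + 11*s - 3)/(4*s^3 + 6*s^2 + 10*s - 7)
[3] reduce the parallel group [A1/(1+A1*(A2+A3))], A4; result (4*s^4 + 35*s^3 + 59*s^2 + 78*s - 40)/(4*s^5 + 14*s^4 + 38*s^3 + 37*s^2 + 26*s - 28)
T(s) is the step-3 result (common factors already cancelled). Leading coefficient of the denominator: 4. Divide through by 4 for the monic polynomial.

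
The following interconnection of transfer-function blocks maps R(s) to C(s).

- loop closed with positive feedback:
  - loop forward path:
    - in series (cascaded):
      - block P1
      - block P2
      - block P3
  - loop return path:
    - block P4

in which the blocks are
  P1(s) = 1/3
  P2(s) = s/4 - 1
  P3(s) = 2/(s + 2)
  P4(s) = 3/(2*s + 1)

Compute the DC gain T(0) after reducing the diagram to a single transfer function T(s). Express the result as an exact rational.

Reducing step by step:

1. multiply P1, P2, P3 (series) gives (s - 4)/(6*s + 12)
2. close the feedback loop around (P1*P2*P3), P4 gives (2*s^2 - 7*s - 4)/(12*s^2 + 27*s + 24)
That last expression is T(s); at s = 0 only the constant terms survive, so T(0) = -4/24 = -1/6.

Answer: -1/6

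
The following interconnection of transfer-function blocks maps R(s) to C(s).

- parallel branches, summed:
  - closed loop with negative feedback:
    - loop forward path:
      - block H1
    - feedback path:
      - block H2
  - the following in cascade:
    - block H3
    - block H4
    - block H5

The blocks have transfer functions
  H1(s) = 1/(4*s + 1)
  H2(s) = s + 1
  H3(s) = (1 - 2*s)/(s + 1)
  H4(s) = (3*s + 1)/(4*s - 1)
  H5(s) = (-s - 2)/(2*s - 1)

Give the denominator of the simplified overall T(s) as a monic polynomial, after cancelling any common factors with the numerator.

Answer: s^3 + 23*s^2/20 + s/20 - 1/10

Working:
Step 1: collapse the loop (H1 forward, H2 return) = 1/(5*s + 2)
Step 2: reduce the series chain H3, H4, H5 = (3*s^2 + 7*s + 2)/(4*s^2 + 3*s - 1)
Step 3: parallel reduction of [H1/(1+H1*H2)], (H3*H4*H5) = (15*s^3 + 45*s^2 + 27*s + 3)/(20*s^3 + 23*s^2 + s - 2)
T(s) is the step-3 result (common factors already cancelled). Leading coefficient of the denominator: 20. Divide through by 20 for the monic polynomial.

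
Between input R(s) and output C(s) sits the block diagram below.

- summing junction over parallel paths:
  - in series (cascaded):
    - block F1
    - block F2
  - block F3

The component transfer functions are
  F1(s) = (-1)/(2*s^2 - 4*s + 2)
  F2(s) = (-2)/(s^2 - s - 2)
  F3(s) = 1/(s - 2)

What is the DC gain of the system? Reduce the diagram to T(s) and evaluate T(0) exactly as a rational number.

Reducing step by step:

Step 1 - series reduction of F1, F2, giving 1/(s^4 - 3*s^3 + s^2 + 3*s - 2)
Step 2 - sum the parallel branches (F1*F2), F3, giving (s^3 - s^2 - s + 2)/(s^4 - 3*s^3 + s^2 + 3*s - 2)
Evaluating the step-2 result (the overall T(s)) at s = 0 gives T(0) = 2/(-2) = -1.

Answer: -1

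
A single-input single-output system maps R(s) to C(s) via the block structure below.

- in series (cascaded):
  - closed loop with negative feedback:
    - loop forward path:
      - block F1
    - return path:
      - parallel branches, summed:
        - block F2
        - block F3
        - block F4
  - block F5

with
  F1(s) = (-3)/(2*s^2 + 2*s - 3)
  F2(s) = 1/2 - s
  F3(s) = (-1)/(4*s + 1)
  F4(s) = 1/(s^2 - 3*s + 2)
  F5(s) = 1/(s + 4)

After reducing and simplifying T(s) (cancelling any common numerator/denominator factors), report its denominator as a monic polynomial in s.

Reducing step by step:

(1) reduce the parallel group F2, F3, F4, giving (-8*s^4 + 26*s^3 - 23*s^2 + 15*s)/(8*s^3 - 22*s^2 + 10*s + 4)
(2) feedback reduction of F1, (F2+F3+F4), giving (-24*s^3 + 66*s^2 - 30*s - 12)/(16*s^5 - 4*s^4 - 126*s^3 + 163*s^2 - 67*s - 12)
(3) cascade [F1/(1+F1*(F2+F3+F4))], F5, giving (-24*s^3 + 66*s^2 - 30*s - 12)/(16*s^6 + 60*s^5 - 142*s^4 - 341*s^3 + 585*s^2 - 280*s - 48)
The result of step 3 is T(s) in lowest terms. Its denominator has leading coefficient 16; dividing the denominator through by 16 makes it monic.

Answer: s^6 + 15*s^5/4 - 71*s^4/8 - 341*s^3/16 + 585*s^2/16 - 35*s/2 - 3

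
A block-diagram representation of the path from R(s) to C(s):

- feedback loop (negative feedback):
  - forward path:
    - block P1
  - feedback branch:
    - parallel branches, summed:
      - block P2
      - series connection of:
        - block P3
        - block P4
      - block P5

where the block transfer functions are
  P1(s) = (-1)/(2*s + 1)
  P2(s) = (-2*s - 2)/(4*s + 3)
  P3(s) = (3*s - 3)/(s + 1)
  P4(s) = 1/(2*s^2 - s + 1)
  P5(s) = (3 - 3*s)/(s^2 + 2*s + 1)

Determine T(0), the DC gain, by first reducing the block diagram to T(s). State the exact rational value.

1. combine P3, P4 in series; result (3*s - 3)/(2*s^3 + s^2 + 1)
2. parallel reduction of P2, (P3*P4), P5; result (-4*s^5 - 34*s^4 + 22*s^3 + 8*s^2 - 22*s - 2)/(8*s^5 + 18*s^4 + 13*s^3 + 7*s^2 + 7*s + 3)
3. apply the feedback formula to P1, (P2+(P3*P4)+P5); result (-8*s^5 - 18*s^4 - 13*s^3 - 7*s^2 - 7*s - 3)/(16*s^6 + 48*s^5 + 78*s^4 + 5*s^3 + 13*s^2 + 35*s + 5)
The step-3 result is T(s). Setting s = 0: T(0) = -3/5.

Hence the answer: -3/5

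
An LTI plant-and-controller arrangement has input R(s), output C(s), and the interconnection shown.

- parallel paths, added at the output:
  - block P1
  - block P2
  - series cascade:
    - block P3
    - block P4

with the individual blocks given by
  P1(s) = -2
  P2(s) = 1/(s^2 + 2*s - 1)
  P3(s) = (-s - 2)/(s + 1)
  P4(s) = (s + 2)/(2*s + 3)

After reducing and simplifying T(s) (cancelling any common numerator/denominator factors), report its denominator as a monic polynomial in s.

Step 1: reduce the series chain P3, P4, giving (-s^2 - 4*s - 4)/(2*s^2 + 5*s + 3)
Step 2: add P1, P2, (P3*P4) (parallel), giving (-5*s^4 - 24*s^3 - 31*s^2 - s + 13)/(2*s^4 + 9*s^3 + 11*s^2 + s - 3)
Step 2 gives the fully reduced T(s), with no common factor left to cancel. The denominator's leading coefficient is 2, so divide each of its coefficients by 2 to get the monic form.

Final answer: s^4 + 9*s^3/2 + 11*s^2/2 + s/2 - 3/2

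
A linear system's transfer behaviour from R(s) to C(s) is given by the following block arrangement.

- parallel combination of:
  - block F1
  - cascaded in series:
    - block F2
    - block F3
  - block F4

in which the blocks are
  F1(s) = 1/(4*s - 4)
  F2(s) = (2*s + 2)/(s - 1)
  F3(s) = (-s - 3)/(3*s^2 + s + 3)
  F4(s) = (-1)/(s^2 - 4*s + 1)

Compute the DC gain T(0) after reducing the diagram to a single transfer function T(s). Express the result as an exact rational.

The answer is 3/4.

Reasoning:
Step 1: combine F2, F3 in series = (-2*s^2 - 8*s - 6)/(3*s^3 - 2*s^2 + 2*s - 3)
Step 2: parallel reduction of F1, (F2*F3), F4 = (-5*s^4 - 23*s^3 + 106*s^2 + 45*s - 9)/(12*s^5 - 56*s^4 + 52*s^3 - 52*s^2 + 56*s - 12)
DC gain: substitute s = 0 into T(s) from step 2: T(0) = -9/(-12) = 3/4.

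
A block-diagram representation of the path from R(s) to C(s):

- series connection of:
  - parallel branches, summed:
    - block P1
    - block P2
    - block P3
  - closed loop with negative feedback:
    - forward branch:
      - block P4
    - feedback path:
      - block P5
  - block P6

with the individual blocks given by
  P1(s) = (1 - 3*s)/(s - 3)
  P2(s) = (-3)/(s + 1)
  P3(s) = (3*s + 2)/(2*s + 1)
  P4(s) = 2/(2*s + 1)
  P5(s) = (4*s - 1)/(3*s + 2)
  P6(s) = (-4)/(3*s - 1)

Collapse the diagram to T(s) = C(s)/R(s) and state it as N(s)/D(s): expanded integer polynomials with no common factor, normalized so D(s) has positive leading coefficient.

The answer is (72*s^4 + 456*s^3 + 224*s^2 - 128*s - 64)/(36*s^6 + 24*s^5 - 291*s^4 - 321*s^3 + 3*s^2 + 45*s).

Reasoning:
[1] parallel reduction of P1, P2, P3 = (-3*s^3 - 17*s^2 + 2*s + 4)/(2*s^3 - 3*s^2 - 8*s - 3)
[2] close the feedback loop around P4, P5 = (6*s + 4)/(6*s^2 + 15*s)
[3] reduce the series chain (P1+P2+P3), [P4/(1+P4*P5)], P6; the result is T(s) itself (integer coefficients, no common factor, positive leading denominator coefficient)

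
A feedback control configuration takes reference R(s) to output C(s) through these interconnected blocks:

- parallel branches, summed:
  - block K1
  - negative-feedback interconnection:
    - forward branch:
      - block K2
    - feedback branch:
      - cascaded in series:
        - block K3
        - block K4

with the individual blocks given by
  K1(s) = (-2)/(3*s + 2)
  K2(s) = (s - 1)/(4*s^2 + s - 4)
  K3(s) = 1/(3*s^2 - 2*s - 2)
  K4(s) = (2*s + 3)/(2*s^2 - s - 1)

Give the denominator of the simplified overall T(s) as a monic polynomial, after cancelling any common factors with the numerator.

First reduce the diagram to T(s).

Step 1: multiply K3, K4 (series); result (2*s + 3)/(6*s^4 - 7*s^3 - 5*s^2 + 4*s + 2)
Step 2: collapse the loop (K2 forward, (K3*K4) return); result (6*s^4 - 7*s^3 - 5*s^2 + 4*s + 2)/(24*s^5 + 2*s^4 - 49*s^3 - 10*s^2 + 24*s + 11)
Step 3: combine K1, [K2/(1+K2*(K3*K4))] in parallel; result (-30*s^5 - 13*s^4 + 69*s^3 + 22*s^2 - 34*s - 18)/(72*s^6 + 54*s^5 - 143*s^4 - 128*s^3 + 52*s^2 + 81*s + 22)
The result of step 3 is T(s) in lowest terms. Its denominator has leading coefficient 72; dividing the denominator through by 72 makes it monic.

Answer: s^6 + 3*s^5/4 - 143*s^4/72 - 16*s^3/9 + 13*s^2/18 + 9*s/8 + 11/36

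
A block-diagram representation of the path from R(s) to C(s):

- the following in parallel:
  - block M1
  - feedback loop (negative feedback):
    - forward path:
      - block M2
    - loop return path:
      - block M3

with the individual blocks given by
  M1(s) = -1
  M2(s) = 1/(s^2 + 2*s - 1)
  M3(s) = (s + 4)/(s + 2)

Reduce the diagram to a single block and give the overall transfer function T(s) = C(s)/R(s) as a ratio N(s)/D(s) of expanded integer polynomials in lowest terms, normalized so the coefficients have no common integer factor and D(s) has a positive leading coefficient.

First reduce the diagram to T(s).

(1) close the feedback loop around M2, M3; result (s + 2)/(s^3 + 4*s^2 + 4*s + 2)
(2) reduce the parallel group M1, [M2/(1+M2*M3)]: this yields T(s), and no further normalization is needed

Answer: (-s^3 - 4*s^2 - 3*s)/(s^3 + 4*s^2 + 4*s + 2)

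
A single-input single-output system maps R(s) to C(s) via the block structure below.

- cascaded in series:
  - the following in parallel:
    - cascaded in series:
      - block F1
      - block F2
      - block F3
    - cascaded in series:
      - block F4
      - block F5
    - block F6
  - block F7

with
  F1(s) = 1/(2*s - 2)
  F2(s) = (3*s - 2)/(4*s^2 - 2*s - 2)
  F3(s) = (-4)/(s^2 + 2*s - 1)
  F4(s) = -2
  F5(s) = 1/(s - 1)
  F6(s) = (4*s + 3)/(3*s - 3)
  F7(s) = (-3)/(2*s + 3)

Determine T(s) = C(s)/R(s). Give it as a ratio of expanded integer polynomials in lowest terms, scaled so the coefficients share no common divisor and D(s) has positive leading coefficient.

First reduce the diagram to T(s).

1. reduce the series chain F1, F2, F3: (2 - 3*s)/(2*s^5 + s^4 - 8*s^3 + 4*s^2 + 2*s - 1)
2. cascade F4, F5: (-2)/(s - 1)
3. combine (F1*F2*F3), (F4*F5), F6 in parallel: (8*s^5 + 6*s^4 - 29*s^3 + 11*s^2 - 2*s + 3)/(6*s^5 + 3*s^4 - 24*s^3 + 12*s^2 + 6*s - 3)
4. reduce the series chain ((F1*F2*F3)+(F4*F5)+F6), F7: this yields T(s), and no further normalization is needed

Answer: (-8*s^5 - 6*s^4 + 29*s^3 - 11*s^2 + 2*s - 3)/(4*s^6 + 8*s^5 - 13*s^4 - 16*s^3 + 16*s^2 + 4*s - 3)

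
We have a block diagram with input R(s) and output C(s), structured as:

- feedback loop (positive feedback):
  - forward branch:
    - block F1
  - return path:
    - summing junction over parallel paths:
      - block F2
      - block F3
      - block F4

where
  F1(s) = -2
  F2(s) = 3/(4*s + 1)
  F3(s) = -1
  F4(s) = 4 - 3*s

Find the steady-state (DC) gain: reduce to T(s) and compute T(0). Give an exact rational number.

The answer is -2/13.

Reasoning:
[1] combine F2, F3, F4 in parallel: (-12*s^2 + 9*s + 6)/(4*s + 1)
[2] apply the feedback formula to F1, (F2+F3+F4): (8*s + 2)/(24*s^2 - 22*s - 13)
That last expression is T(s); at s = 0 only the constant terms survive, so T(0) = 2/(-13) = -2/13.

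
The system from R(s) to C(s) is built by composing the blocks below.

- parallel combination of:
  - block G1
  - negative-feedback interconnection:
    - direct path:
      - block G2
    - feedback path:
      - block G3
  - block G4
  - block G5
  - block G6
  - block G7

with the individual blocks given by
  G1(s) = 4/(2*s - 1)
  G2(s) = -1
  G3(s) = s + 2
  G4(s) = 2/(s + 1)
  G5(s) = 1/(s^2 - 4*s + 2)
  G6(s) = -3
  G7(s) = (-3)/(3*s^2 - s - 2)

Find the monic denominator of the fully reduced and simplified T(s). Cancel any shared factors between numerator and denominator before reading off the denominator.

Step 1: reduce the feedback loop with forward G2 and return G3 = 1/(s + 1)
Step 2: reduce the parallel group G1, [G2/(1+G2*G3)], G4, G5, G6, G7 = (-18*s^6 + 99*s^5 - 127*s^4 - 10*s^3 + 93*s^2 - 23*s - 8)/(6*s^6 - 23*s^5 + 33*s^3 - 10*s^2 - 10*s + 4)
That last expression is T(s), already simplified. Scaling its denominator by 1/6 (the reciprocal of the leading coefficient) yields the monic denominator.

Therefore the answer is s^6 - 23*s^5/6 + 11*s^3/2 - 5*s^2/3 - 5*s/3 + 2/3.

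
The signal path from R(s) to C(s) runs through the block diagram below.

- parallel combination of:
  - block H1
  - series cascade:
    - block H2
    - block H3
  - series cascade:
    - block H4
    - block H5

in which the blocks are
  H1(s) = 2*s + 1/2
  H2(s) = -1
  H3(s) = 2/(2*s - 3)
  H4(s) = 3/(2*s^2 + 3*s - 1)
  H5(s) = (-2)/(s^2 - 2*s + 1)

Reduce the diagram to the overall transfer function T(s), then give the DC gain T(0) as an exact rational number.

Step 1. multiply H2, H3 (series): (-2)/(2*s - 3)
Step 2. combine H4, H5 in series: (-6)/(2*s^4 - s^3 - 5*s^2 + 5*s - 1)
Step 3. reduce the parallel group H1, (H2*H3), (H4*H5): (16*s^6 - 28*s^5 - 44*s^4 + 97*s^3 - 23*s^2 - 49*s + 43)/(8*s^5 - 16*s^4 - 14*s^3 + 50*s^2 - 34*s + 6)
Step 3 gives the overall T(s). Then T(0) = 43/6.

Hence the answer: 43/6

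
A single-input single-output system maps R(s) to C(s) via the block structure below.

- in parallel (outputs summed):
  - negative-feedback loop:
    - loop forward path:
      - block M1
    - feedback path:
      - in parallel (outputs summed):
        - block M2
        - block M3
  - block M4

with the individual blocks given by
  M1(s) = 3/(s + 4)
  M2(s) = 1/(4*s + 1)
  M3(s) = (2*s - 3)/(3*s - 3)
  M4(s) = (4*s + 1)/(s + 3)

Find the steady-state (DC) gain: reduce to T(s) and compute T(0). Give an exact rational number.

The answer is 19/30.

Reasoning:
Step 1. add M2, M3 (parallel), giving (8*s^2 - 7*s - 6)/(12*s^2 - 9*s - 3)
Step 2. apply the feedback formula to M1, (M2+M3), giving (12*s^2 - 9*s - 3)/(4*s^3 + 21*s^2 - 20*s - 10)
Step 3. add [M1/(1+M1*(M2+M3))], M4 (parallel), giving (16*s^4 + 100*s^3 - 32*s^2 - 90*s - 19)/(4*s^4 + 33*s^3 + 43*s^2 - 70*s - 30)
That last expression is T(s); at s = 0 only the constant terms survive, so T(0) = -19/(-30) = 19/30.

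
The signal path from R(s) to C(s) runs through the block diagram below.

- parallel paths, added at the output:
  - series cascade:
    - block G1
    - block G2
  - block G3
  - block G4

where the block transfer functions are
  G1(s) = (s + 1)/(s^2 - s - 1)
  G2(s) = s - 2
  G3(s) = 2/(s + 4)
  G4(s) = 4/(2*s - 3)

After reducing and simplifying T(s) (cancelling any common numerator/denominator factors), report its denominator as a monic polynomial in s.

Reducing step by step:

Step 1. combine G1, G2 in series, giving (s^2 - s - 2)/(s^2 - s - 1)
Step 2. parallel reduction of (G1*G2), G3, G4, giving (2*s^4 + 11*s^3 - 19*s^2 - 16*s + 14)/(2*s^4 + 3*s^3 - 19*s^2 + 7*s + 12)
That last expression is T(s), already simplified. Scaling its denominator by 1/2 (the reciprocal of the leading coefficient) yields the monic denominator.

Answer: s^4 + 3*s^3/2 - 19*s^2/2 + 7*s/2 + 6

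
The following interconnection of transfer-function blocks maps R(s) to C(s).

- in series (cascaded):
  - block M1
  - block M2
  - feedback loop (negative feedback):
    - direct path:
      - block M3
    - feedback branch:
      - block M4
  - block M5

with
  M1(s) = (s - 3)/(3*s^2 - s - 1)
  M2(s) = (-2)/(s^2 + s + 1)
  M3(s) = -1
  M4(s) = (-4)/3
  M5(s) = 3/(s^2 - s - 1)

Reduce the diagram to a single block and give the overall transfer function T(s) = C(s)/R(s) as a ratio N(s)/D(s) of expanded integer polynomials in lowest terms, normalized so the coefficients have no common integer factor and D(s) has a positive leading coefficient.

[1] collapse the loop (M3 forward, M4 return): (-3)/7
[2] series reduction of M1, M2, [M3/(1+M3*M4)], M5, which is the overall transfer function T(s) = C(s)/R(s) in lowest terms

Hence the answer: (18*s - 54)/(21*s^6 - 7*s^5 - 28*s^4 - 35*s^3 + 21*s + 7)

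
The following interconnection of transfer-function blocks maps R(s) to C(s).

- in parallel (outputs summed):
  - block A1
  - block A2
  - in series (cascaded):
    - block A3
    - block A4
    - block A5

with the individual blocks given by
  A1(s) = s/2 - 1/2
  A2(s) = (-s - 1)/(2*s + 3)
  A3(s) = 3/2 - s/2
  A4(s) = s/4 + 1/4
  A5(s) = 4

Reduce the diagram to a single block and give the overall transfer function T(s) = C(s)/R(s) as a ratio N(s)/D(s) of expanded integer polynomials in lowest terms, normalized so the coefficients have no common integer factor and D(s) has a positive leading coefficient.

Step 1: combine A3, A4, A5 in series, giving -s^2/2 + s + 3/2
Step 2: combine A1, A2, (A3*A4*A5) in parallel, giving the overall T(s)

Therefore the answer is (-2*s^3 + 3*s^2 + 11*s + 4)/(4*s + 6).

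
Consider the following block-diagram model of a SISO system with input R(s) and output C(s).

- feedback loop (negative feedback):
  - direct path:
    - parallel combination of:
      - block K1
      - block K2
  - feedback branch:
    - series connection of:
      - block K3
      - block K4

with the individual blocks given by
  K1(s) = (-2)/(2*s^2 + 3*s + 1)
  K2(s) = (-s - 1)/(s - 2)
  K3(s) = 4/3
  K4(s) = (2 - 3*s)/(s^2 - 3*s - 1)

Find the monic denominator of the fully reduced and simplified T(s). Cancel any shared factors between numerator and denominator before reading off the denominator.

Step 1. combine K1, K2 in parallel, giving (-2*s^3 - 5*s^2 - 6*s + 3)/(2*s^3 - s^2 - 5*s - 2)
Step 2. cascade K3, K4, giving (8 - 12*s)/(3*s^2 - 9*s - 3)
Step 3. collapse the loop ((K1+K2) forward, (K3*K4) return), giving (-6*s^5 + 3*s^4 + 33*s^3 + 78*s^2 - 9*s - 9)/(6*s^5 + 3*s^4 + 32*s^3 + 74*s^2 - 51*s + 30)
That last expression is T(s), already simplified. Scaling its denominator by 1/6 (the reciprocal of the leading coefficient) yields the monic denominator.

Therefore the answer is s^5 + s^4/2 + 16*s^3/3 + 37*s^2/3 - 17*s/2 + 5.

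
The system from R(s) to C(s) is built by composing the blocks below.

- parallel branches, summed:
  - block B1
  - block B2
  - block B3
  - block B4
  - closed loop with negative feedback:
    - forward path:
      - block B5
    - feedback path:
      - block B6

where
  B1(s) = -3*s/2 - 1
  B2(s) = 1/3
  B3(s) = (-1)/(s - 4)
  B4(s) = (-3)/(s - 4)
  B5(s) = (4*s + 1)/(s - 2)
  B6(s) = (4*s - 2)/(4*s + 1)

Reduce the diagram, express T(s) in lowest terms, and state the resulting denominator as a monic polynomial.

Answer: s^2 - 24*s/5 + 16/5

Working:
[1] apply the feedback formula to B5, B6 gives (4*s + 1)/(5*s - 4)
[2] reduce the parallel group B1, B2, B3, B4, [B5/(1+B5*B6)] gives (-45*s^3 + 220*s^2 - 258*s + 8)/(30*s^2 - 144*s + 96)
That last expression is T(s), already simplified. Scaling its denominator by 1/30 (the reciprocal of the leading coefficient) yields the monic denominator.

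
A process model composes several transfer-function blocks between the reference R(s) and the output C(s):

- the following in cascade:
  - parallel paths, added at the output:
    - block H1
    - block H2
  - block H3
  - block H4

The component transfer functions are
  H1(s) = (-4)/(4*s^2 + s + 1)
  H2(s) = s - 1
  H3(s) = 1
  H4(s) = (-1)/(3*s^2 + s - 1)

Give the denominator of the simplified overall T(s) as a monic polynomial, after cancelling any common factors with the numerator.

1. combine H1, H2 in parallel, giving (4*s^3 - 3*s^2 - 5)/(4*s^2 + s + 1)
2. combine (H1+H2), H3, H4 in series, giving (-4*s^3 + 3*s^2 + 5)/(12*s^4 + 7*s^3 - 1)
That last expression is T(s), already simplified. Scaling its denominator by 1/12 (the reciprocal of the leading coefficient) yields the monic denominator.

Therefore the answer is s^4 + 7*s^3/12 - 1/12.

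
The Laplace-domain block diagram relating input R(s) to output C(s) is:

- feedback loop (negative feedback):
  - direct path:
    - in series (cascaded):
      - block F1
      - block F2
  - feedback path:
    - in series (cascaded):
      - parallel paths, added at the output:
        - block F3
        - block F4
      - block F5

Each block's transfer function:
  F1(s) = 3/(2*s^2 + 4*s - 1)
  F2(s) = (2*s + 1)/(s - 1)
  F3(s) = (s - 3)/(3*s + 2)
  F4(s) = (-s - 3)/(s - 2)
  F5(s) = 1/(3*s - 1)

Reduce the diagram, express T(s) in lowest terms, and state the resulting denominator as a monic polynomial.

Step 1 - series reduction of F1, F2 = (6*s + 3)/(2*s^3 + 2*s^2 - 5*s + 1)
Step 2 - combine F3, F4 in parallel = (-2*s^2 - 16*s)/(3*s^2 - 4*s - 4)
Step 3 - series reduction of (F3+F4), F5 = (-2*s^2 - 16*s)/(9*s^3 - 15*s^2 - 8*s + 4)
Step 4 - collapse the loop ((F1*F2) forward, ((F3+F4)*F5) return) = (54*s^4 - 63*s^3 - 93*s^2 + 12)/(18*s^6 - 12*s^5 - 91*s^4 + 64*s^3 - 69*s^2 - 76*s + 4)
That last expression is T(s), already simplified. Scaling its denominator by 1/18 (the reciprocal of the leading coefficient) yields the monic denominator.

Hence the answer: s^6 - 2*s^5/3 - 91*s^4/18 + 32*s^3/9 - 23*s^2/6 - 38*s/9 + 2/9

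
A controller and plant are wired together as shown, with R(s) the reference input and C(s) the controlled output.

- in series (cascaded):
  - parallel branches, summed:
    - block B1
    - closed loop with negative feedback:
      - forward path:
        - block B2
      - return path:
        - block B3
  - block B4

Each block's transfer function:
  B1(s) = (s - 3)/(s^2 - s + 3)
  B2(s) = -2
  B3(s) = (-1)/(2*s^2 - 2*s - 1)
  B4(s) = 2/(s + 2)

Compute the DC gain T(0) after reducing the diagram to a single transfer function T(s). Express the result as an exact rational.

1. close the feedback loop around B2, B3 = (-4*s^2 + 4*s + 2)/(2*s^2 - 2*s + 1)
2. sum the parallel branches B1, [B2/(1+B2*B3)] = (-4*s^4 + 10*s^3 - 22*s^2 + 17*s + 3)/(2*s^4 - 4*s^3 + 9*s^2 - 7*s + 3)
3. reduce the series chain (B1+[B2/(1+B2*B3)]), B4 = (-8*s^4 + 20*s^3 - 44*s^2 + 34*s + 6)/(2*s^5 + s^3 + 11*s^2 - 11*s + 6)
The step-3 result is T(s). Setting s = 0: T(0) = 6/6 = 1.

Therefore the answer is 1.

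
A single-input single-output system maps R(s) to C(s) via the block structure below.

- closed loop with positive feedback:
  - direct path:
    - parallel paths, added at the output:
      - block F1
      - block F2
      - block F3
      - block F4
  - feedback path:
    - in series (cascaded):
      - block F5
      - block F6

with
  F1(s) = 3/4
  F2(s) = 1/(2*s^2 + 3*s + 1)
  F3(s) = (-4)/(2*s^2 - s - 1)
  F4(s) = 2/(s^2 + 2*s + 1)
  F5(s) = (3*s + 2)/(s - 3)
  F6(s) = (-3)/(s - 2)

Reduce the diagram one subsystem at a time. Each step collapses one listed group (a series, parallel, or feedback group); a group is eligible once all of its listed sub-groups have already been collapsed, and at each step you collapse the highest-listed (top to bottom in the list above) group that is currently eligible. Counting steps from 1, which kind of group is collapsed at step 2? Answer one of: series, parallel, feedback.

Answer: series

Working:
Step 1: add F1, F2, F3, F4 (parallel)
Step 2: combine F5, F6 in series
Step 3: collapse the loop ((F1+F2+F3+F4) forward, (F5*F6) return)
The group at step 2 is a series group.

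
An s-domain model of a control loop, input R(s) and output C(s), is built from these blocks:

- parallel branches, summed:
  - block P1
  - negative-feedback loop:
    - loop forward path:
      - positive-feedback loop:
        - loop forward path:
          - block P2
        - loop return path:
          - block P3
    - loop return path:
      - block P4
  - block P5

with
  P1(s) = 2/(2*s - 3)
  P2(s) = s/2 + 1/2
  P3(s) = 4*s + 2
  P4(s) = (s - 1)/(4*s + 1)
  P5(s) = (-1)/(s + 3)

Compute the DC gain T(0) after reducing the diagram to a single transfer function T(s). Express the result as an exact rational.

First reduce the diagram to T(s).

(1) collapse the loop (P2 forward, P3 return): (-s - 1)/(4*s^2 + 6*s)
(2) reduce the feedback loop with forward [P2/(1-P2*P3)] and return P4: (-4*s^2 - 5*s - 1)/(16*s^3 + 27*s^2 + 6*s + 1)
(3) sum the parallel branches P1, [[P2/(1-P2*P3)]/(1+[P2/(1-P2*P3)]*P4)], P5: (-8*s^4 + 122*s^3 + 262*s^2 + 96*s + 18)/(32*s^5 + 102*s^4 - 51*s^3 - 223*s^2 - 51*s - 9)
Evaluating the step-3 result (the overall T(s)) at s = 0 gives T(0) = 18/(-9) = -2.

Answer: -2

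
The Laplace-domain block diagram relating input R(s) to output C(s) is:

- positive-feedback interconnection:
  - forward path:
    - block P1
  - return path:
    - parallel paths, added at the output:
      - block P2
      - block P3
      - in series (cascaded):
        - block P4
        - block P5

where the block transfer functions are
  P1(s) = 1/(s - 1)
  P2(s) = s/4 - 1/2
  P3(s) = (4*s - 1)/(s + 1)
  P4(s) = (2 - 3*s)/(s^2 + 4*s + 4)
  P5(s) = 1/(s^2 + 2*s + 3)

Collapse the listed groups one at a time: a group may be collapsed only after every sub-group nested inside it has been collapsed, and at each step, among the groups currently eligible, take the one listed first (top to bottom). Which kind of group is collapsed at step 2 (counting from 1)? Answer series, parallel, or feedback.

The answer is parallel.

Reasoning:
Step 1 - multiply P4, P5 (series)
Step 2 - parallel reduction of P2, P3, (P4*P5)
Step 3 - close the feedback loop around P1, (P2+P3+(P4*P5))
At step 2 the group reduced is parallel.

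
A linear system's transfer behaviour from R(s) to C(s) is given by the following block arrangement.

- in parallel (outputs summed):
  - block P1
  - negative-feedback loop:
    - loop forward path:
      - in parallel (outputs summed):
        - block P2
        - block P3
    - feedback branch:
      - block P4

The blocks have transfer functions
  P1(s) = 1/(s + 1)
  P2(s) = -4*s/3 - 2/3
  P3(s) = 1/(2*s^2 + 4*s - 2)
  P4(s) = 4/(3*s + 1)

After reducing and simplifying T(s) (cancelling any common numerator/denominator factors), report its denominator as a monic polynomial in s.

Step 1: parallel reduction of P2, P3, giving (-8*s^3 - 20*s^2 + 7)/(6*s^2 + 12*s - 6)
Step 2: feedback reduction of (P2+P3), P4, giving (24*s^4 + 68*s^3 + 20*s^2 - 21*s - 7)/(14*s^3 + 38*s^2 + 6*s - 22)
Step 3: parallel reduction of P1, [(P2+P3)/(1+(P2+P3)*P4)], giving (24*s^5 + 92*s^4 + 102*s^3 + 37*s^2 - 22*s - 29)/(14*s^4 + 52*s^3 + 44*s^2 - 16*s - 22)
T(s) is the step-3 result (common factors already cancelled). Leading coefficient of the denominator: 14. Divide through by 14 for the monic polynomial.

Hence the answer: s^4 + 26*s^3/7 + 22*s^2/7 - 8*s/7 - 11/7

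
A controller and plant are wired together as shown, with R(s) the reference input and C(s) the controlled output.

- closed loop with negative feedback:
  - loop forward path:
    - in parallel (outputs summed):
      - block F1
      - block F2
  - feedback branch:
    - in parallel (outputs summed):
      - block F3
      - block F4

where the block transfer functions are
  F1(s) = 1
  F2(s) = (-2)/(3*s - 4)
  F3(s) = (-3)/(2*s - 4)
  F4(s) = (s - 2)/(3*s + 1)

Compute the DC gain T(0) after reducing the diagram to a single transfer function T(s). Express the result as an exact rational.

Step 1. reduce the parallel group F1, F2 -> (3*s - 6)/(3*s - 4)
Step 2. parallel reduction of F3, F4 -> (2*s^2 - 17*s + 5)/(6*s^2 - 10*s - 4)
Step 3. close the feedback loop around (F1+F2), (F3+F4) -> (18*s^2 - 30*s - 12)/(24*s^2 - 69*s + 7)
The step-3 result is T(s). Setting s = 0: T(0) = -12/7.

Hence the answer: -12/7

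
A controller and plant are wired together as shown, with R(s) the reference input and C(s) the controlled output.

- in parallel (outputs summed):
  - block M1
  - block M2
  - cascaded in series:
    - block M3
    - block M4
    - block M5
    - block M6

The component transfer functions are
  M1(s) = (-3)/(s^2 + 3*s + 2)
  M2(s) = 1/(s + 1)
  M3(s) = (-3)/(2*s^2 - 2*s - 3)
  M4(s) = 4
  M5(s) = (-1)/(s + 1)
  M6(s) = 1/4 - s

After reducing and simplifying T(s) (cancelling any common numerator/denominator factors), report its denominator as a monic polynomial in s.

[1] cascade M3, M4, M5, M6, giving (3 - 12*s)/(2*s^3 - 5*s - 3)
[2] parallel reduction of M1, M2, (M3*M4*M5*M6), giving (2*s^3 - 16*s^2 - 22*s + 9)/(2*s^4 + 4*s^3 - 5*s^2 - 13*s - 6)
Step 2 gives the fully reduced T(s), with no common factor left to cancel. The denominator's leading coefficient is 2, so divide each of its coefficients by 2 to get the monic form.

Answer: s^4 + 2*s^3 - 5*s^2/2 - 13*s/2 - 3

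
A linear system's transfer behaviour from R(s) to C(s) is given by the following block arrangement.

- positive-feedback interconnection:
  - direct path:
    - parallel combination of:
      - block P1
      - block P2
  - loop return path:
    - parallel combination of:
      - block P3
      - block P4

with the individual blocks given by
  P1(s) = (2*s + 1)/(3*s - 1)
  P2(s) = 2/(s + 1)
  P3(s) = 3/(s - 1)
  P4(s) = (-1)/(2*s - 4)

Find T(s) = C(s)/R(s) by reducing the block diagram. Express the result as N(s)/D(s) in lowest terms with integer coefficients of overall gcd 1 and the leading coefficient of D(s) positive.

[1] sum the parallel branches P1, P2, giving (2*s^2 + 9*s - 1)/(3*s^2 + 2*s - 1)
[2] parallel reduction of P3, P4, giving (5*s - 11)/(2*s^2 - 6*s + 4)
[3] collapse the loop ((P1+P2) forward, (P3+P4) return), which is the overall transfer function T(s) = C(s)/R(s) in lowest terms

Final answer: (4*s^4 + 6*s^3 - 48*s^2 + 42*s - 4)/(6*s^4 - 24*s^3 - 25*s^2 + 118*s - 15)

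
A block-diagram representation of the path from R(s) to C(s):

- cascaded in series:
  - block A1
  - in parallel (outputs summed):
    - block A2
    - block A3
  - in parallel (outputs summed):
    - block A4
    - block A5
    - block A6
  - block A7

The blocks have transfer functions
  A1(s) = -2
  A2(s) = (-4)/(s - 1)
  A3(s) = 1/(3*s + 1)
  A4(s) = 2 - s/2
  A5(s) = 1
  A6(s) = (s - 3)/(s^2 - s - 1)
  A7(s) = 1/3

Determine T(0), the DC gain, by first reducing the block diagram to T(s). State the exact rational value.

Reducing step by step:

[1] sum the parallel branches A2, A3, giving (-11*s - 5)/(3*s^2 - 2*s - 1)
[2] reduce the parallel group A4, A5, A6, giving (-s^3 + 7*s^2 - 3*s - 12)/(2*s^2 - 2*s - 2)
[3] cascade A1, (A2+A3), (A4+A5+A6), A7, giving (-11*s^4 + 72*s^3 + 2*s^2 - 147*s - 60)/(9*s^4 - 15*s^3 - 6*s^2 + 9*s + 3)
The step-3 result is T(s). Setting s = 0: T(0) = -60/3 = -20.

Answer: -20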